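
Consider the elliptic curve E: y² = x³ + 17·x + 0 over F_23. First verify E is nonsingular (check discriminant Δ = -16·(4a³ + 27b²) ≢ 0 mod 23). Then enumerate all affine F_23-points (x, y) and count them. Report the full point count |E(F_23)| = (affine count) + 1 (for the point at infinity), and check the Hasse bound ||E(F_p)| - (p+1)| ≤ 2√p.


Affine points = {(0, 0), (1, 8), (1, 15), (3, 3), (3, 20), (5, 7), (5, 16), (7, 5), (7, 18), (8, 2), (8, 21), (9, 10), (9, 13), (11, 0), (12, 0), (13, 7), (13, 16), (17, 2), (17, 21), (19, 11), (19, 12), (21, 2), (21, 21)}; affine count = 23; |E(F_23)| = 24.

Discriminant check: Δ ∝ 4a³ + 27b² = 4·17³ + 27·0² = 4·4913 + 27·0 ≡ 10 (mod 23). Nonzero ⇒ E is nonsingular.
For each x ∈ F_23, compute rhs = x³ + 17·x + 0 mod 23, then count y ∈ F_23 with y² ≡ rhs.
  x = 0: rhs = 0, matching y values: 0 (1 points).
  x = 1: rhs = 18, matching y values: 8, 15 (2 points).
  x = 2: rhs = 19, matching y values: none (0 points).
  x = 3: rhs = 9, matching y values: 3, 20 (2 points).
  x = 4: rhs = 17, matching y values: none (0 points).
  x = 5: rhs = 3, matching y values: 7, 16 (2 points).
  x = 6: rhs = 19, matching y values: none (0 points).
  x = 7: rhs = 2, matching y values: 5, 18 (2 points).
  x = 8: rhs = 4, matching y values: 2, 21 (2 points).
  x = 9: rhs = 8, matching y values: 10, 13 (2 points).
  x = 10: rhs = 20, matching y values: none (0 points).
  x = 11: rhs = 0, matching y values: 0 (1 points).
  x = 12: rhs = 0, matching y values: 0 (1 points).
  x = 13: rhs = 3, matching y values: 7, 16 (2 points).
  x = 14: rhs = 15, matching y values: none (0 points).
  x = 15: rhs = 19, matching y values: none (0 points).
  x = 16: rhs = 21, matching y values: none (0 points).
  x = 17: rhs = 4, matching y values: 2, 21 (2 points).
  x = 18: rhs = 20, matching y values: none (0 points).
  x = 19: rhs = 6, matching y values: 11, 12 (2 points).
  x = 20: rhs = 14, matching y values: none (0 points).
  x = 21: rhs = 4, matching y values: 2, 21 (2 points).
  x = 22: rhs = 5, matching y values: none (0 points).
Total affine count: 23.
Full point count |E(F_23)| = 23 + 1 = 24.
Hasse bound: |24 − (23+1)| = |0| = 0 ≤ 2√23 ≈ 9.5917 ✓.


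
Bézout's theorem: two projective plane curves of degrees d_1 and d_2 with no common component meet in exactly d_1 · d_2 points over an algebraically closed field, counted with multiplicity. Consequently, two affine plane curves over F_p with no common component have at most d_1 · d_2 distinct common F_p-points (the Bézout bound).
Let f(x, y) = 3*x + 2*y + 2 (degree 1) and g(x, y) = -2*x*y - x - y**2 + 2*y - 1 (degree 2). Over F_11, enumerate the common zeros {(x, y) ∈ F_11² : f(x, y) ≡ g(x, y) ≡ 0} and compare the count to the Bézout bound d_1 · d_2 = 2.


Common zeros: {(1, 3), (2, 7)}; count = 2; Bézout bound = 2.

deg(f) = 1, deg(g) = 2, so Bézout bound = 2.
Scan x ∈ F_11. For each x, list the y ∈ F_11 with f(x, y) ≡ 0 and those with g(x, y) ≡ 0 (mod 11); the common zeros in that column are the intersection.
  x = 0: f ≡ 0 at y ∈ {10}; g ≡ 0 at y ∈ {1}; common: ∅.
  x = 1: f ≡ 0 at y ∈ {3}; g ≡ 0 at y ∈ {3, 8}; common: {3}.
  x = 2: f ≡ 0 at y ∈ {7}; g ≡ 0 at y ∈ {2, 7}; common: {7}.
  x = 3: f ≡ 0 at y ∈ {0}; g ≡ 0 at y ∈ {9}; common: ∅.
  x = 4: f ≡ 0 at y ∈ {4}; g ≡ 0 at y ∈ {6, 10}; common: ∅.
  x = 5: f ≡ 0 at y ∈ {8}; g ≡ 0 at y ∈ ∅; common: ∅.
  x = 6: f ≡ 0 at y ∈ {1}; g ≡ 0 at y ∈ ∅; common: ∅.
  x = 7: f ≡ 0 at y ∈ {5}; g ≡ 0 at y ∈ ∅; common: ∅.
  x = 8: f ≡ 0 at y ∈ {9}; g ≡ 0 at y ∈ ∅; common: ∅.
  x = 9: f ≡ 0 at y ∈ {2}; g ≡ 0 at y ∈ ∅; common: ∅.
  x = 10: f ≡ 0 at y ∈ {6}; g ≡ 0 at y ∈ {0, 4}; common: ∅.
Collecting: common zeros = {(1, 3), (2, 7)}, so the count is 2.
Comparison with the Bézout bound: 2 ≤ 2 = deg(f)·deg(g), as expected for curves with no common component (the bound is attained).


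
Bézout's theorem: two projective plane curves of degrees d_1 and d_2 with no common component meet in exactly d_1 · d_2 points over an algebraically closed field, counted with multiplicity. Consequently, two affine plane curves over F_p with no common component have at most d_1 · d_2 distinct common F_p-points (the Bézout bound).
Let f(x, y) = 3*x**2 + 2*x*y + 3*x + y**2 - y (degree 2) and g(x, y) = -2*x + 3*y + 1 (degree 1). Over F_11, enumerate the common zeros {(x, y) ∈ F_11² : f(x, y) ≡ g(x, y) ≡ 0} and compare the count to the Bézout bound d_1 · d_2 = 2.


Common zeros: {(2, 1), (9, 2)}; count = 2; Bézout bound = 2.

deg(f) = 2, deg(g) = 1, so Bézout bound = 2.
Scan x ∈ F_11. For each x, list the y ∈ F_11 with f(x, y) ≡ 0 and those with g(x, y) ≡ 0 (mod 11); the common zeros in that column are the intersection.
  x = 0: f ≡ 0 at y ∈ {0, 1}; g ≡ 0 at y ∈ {7}; common: ∅.
  x = 1: f ≡ 0 at y ∈ ∅; g ≡ 0 at y ∈ {4}; common: ∅.
  x = 2: f ≡ 0 at y ∈ {1, 7}; g ≡ 0 at y ∈ {1}; common: {1}.
  x = 3: f ≡ 0 at y ∈ ∅; g ≡ 0 at y ∈ {9}; common: ∅.
  x = 4: f ≡ 0 at y ∈ ∅; g ≡ 0 at y ∈ {6}; common: ∅.
  x = 5: f ≡ 0 at y ∈ ∅; g ≡ 0 at y ∈ {3}; common: ∅.
  x = 6: f ≡ 0 at y ∈ ∅; g ≡ 0 at y ∈ {0}; common: ∅.
  x = 7: f ≡ 0 at y ∈ {2, 7}; g ≡ 0 at y ∈ {8}; common: ∅.
  x = 8: f ≡ 0 at y ∈ ∅; g ≡ 0 at y ∈ {5}; common: ∅.
  x = 9: f ≡ 0 at y ∈ {2, 3}; g ≡ 0 at y ∈ {2}; common: {2}.
  x = 10: f ≡ 0 at y ∈ {0, 3}; g ≡ 0 at y ∈ {10}; common: ∅.
Collecting: common zeros = {(2, 1), (9, 2)}, so the count is 2.
Comparison with the Bézout bound: 2 ≤ 2 = deg(f)·deg(g), as expected for curves with no common component (the bound is attained).


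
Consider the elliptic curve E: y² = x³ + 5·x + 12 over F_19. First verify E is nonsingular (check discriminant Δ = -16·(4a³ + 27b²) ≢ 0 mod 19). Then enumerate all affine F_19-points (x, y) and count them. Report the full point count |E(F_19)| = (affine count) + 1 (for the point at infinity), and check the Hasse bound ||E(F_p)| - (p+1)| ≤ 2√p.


Affine points = {(2, 7), (2, 12), (3, 4), (3, 15), (4, 1), (4, 18), (6, 7), (6, 12), (9, 8), (9, 11), (10, 6), (10, 13), (11, 7), (11, 12), (15, 2), (15, 17), (18, 5), (18, 14)}; affine count = 18; |E(F_19)| = 19.

Discriminant check: Δ ∝ 4a³ + 27b² = 4·5³ + 27·12² = 4·125 + 27·144 ≡ 18 (mod 19). Nonzero ⇒ E is nonsingular.
For each x ∈ F_19, compute rhs = x³ + 5·x + 12 mod 19, then count y ∈ F_19 with y² ≡ rhs.
  x = 0: rhs = 12, matching y values: none (0 points).
  x = 1: rhs = 18, matching y values: none (0 points).
  x = 2: rhs = 11, matching y values: 7, 12 (2 points).
  x = 3: rhs = 16, matching y values: 4, 15 (2 points).
  x = 4: rhs = 1, matching y values: 1, 18 (2 points).
  x = 5: rhs = 10, matching y values: none (0 points).
  x = 6: rhs = 11, matching y values: 7, 12 (2 points).
  x = 7: rhs = 10, matching y values: none (0 points).
  x = 8: rhs = 13, matching y values: none (0 points).
  x = 9: rhs = 7, matching y values: 8, 11 (2 points).
  x = 10: rhs = 17, matching y values: 6, 13 (2 points).
  x = 11: rhs = 11, matching y values: 7, 12 (2 points).
  x = 12: rhs = 14, matching y values: none (0 points).
  x = 13: rhs = 13, matching y values: none (0 points).
  x = 14: rhs = 14, matching y values: none (0 points).
  x = 15: rhs = 4, matching y values: 2, 17 (2 points).
  x = 16: rhs = 8, matching y values: none (0 points).
  x = 17: rhs = 13, matching y values: none (0 points).
  x = 18: rhs = 6, matching y values: 5, 14 (2 points).
Total affine count: 18.
Full point count |E(F_19)| = 18 + 1 = 19.
Hasse bound: |19 − (19+1)| = |-1| = 1 ≤ 2√19 ≈ 8.7178 ✓.


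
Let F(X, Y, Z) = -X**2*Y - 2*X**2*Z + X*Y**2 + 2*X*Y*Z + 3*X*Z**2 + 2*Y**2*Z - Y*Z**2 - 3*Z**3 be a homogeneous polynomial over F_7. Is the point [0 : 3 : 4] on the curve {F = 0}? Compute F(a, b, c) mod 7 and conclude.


F(0,3,4) ≡ 0 (mod 7); P is on the curve.

Evaluate F(0, 3, 4) term-by-term (mod 7).
  -X**2*Y ↦ -1·0·3·1 = 0
  -2*X**2*Z ↦ -2·0·1·4 = 0
  X*Y**2 ↦ 1·0·9·1 = 0
  2*X*Y*Z ↦ 2·0·3·4 = 0
  3*X*Z**2 ↦ 3·0·1·16 = 0
  2*Y**2*Z ↦ 2·1·9·4 = 72
  -Y*Z**2 ↦ -1·1·3·16 = -48
  -3*Z**3 ↦ -3·1·1·64 = -192
Sum: F(0, 3, 4) = (0) + (0) + (0) + (0) + (0) + (72) + (-48) + (-192) = -168.
Reducing mod 7: -168 ≡ 0 (mod 7).
Since F(a, b, c) ≡ 0 (mod 7), P lies on the curve.


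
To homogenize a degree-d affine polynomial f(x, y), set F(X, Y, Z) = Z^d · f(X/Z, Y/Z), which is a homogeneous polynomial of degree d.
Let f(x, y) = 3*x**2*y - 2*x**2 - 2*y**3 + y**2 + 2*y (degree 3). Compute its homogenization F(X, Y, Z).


F(X, Y, Z) = 3*X**2*Y - 2*X**2*Z - 2*Y**3 + Y**2*Z + 2*Y*Z**2

deg(f) = 3.
Substitute x = X/Z, y = Y/Z into f, then multiply by Z^3.
  monomial 3·x^2·y^1 ↦ 3·X^2·Y^1·Z^0.
  monomial -2·x^2·y^0 ↦ -2·X^2·Y^0·Z^1.
  monomial -2·x^0·y^3 ↦ -2·X^0·Y^3·Z^0.
  monomial 1·x^0·y^2 ↦ 1·X^0·Y^2·Z^1.
  monomial 2·x^0·y^1 ↦ 2·X^0·Y^1·Z^2.
Collecting: F(X, Y, Z) = 3*X**2*Y - 2*X**2*Z - 2*Y**3 + Y**2*Z + 2*Y*Z**2.


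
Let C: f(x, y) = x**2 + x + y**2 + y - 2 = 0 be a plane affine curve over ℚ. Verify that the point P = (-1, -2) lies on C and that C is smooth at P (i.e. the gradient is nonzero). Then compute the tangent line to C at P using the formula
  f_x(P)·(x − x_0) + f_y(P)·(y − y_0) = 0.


Tangent line at P: -x - 3*y - 7 = 0.

Step 1: f(-1, -2) = 0, so P lies on C.
Step 2: partial derivatives
  f_x(x, y) = 2*x + 1, f_y(x, y) = 2*y + 1.
  f_x(P) = -1, f_y(P) = -3 (gradient nonzero, so P is smooth).
Step 3: tangent line at P: -1·(x − -1) + -3·(y − -2) = 0.
Expanding: -x - 3*y - 7 = 0.


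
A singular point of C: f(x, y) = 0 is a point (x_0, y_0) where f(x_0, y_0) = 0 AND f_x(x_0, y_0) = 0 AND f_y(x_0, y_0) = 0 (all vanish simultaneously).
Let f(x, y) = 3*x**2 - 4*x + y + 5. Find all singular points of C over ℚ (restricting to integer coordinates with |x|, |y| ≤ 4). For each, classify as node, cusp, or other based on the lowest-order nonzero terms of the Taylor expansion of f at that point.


No singular points in the scanned grid; C is smooth there.

Compute partial derivatives:
  f_x = 6*x - 4.
  f_y = 1.
f_y = 1 is a nonzero constant, so f_y never vanishes: no point (x, y) can satisfy f = f_x = f_y = 0. In particular no (x, y) ∈ {−4, ..., 4}² is singular; the curve is smooth.


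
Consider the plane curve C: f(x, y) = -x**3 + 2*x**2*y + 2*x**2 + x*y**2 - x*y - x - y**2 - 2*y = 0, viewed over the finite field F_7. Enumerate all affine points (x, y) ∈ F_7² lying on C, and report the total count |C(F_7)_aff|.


Affine F_7-points: {(0, 0), (0, 5), (1, 0), (4, 1), (4, 2), (5, 6)}; count = 6.

For each of the 49 pairs (x, y) ∈ F_7², evaluate f(x, y) mod 7. Record the zeros.
  x = 0: [0↦0, 1↦4, 2↦6, 3↦6, 4↦4, 5↦0, 6↦1]  zeros at y ∈ {0, 5}
  x = 1: [0↦0, 1↦6, 2↦5, 3↦4, 4↦3, 5↦2, 6↦1]  zeros at y ∈ {0}
  x = 2: [0↦5, 1↦3, 2↦3, 3↦5, 4↦2, 5↦1, 6↦2]  zeros at y ∈ ∅
  x = 3: [0↦2, 1↦3, 2↦1, 3↦3, 4↦2, 5↦5, 6↦5]  zeros at y ∈ ∅
  x = 4: [0↦6, 1↦0, 2↦0, 3↦6, 4↦4, 5↦1, 6↦4]  zeros at y ∈ {1, 2}
  x = 5: [0↦4, 1↦2, 2↦1, 3↦1, 4↦2, 5↦4, 6↦0]  zeros at y ∈ {6}
  x = 6: [0↦4, 1↦3, 2↦5, 3↦3, 4↦4, 5↦1, 6↦1]  zeros at y ∈ ∅
Collecting zeros: affine points = {(0, 0), (0, 5), (1, 0), (4, 1), (4, 2), (5, 6)}.
Total count |C(F_7)_aff| = 6.


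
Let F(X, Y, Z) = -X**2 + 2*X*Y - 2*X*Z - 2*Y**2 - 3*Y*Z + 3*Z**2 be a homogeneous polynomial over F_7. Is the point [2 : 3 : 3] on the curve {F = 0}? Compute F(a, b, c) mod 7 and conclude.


F(2,3,3) ≡ 6 (mod 7); P is NOT on the curve.

Evaluate F(2, 3, 3) term-by-term (mod 7).
  -X**2 ↦ -1·4·1·1 = -4
  2*X*Y ↦ 2·2·3·1 = 12
  -2*X*Z ↦ -2·2·1·3 = -12
  -2*Y**2 ↦ -2·1·9·1 = -18
  -3*Y*Z ↦ -3·1·3·3 = -27
  3*Z**2 ↦ 3·1·1·9 = 27
Sum: F(2, 3, 3) = (-4) + (12) + (-12) + (-18) + (-27) + (27) = -22.
Reducing mod 7: -22 ≡ 6 (mod 7).
Since F(a, b, c) ≡ 6 ≠ 0 (mod 7), P does NOT lie on the curve.


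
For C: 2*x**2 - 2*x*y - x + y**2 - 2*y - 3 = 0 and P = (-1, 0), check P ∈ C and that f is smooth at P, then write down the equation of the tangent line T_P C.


Tangent line at P: -5*x - 5 = 0.

Step 1: f(-1, 0) = 0, so P lies on C.
Step 2: partial derivatives
  f_x(x, y) = 4*x - 2*y - 1, f_y(x, y) = -2*x + 2*y - 2.
  f_x(P) = -5, f_y(P) = 0 (gradient nonzero, so P is smooth).
Step 3: tangent line at P: -5·(x − -1) + 0·(y − 0) = 0.
Expanding: -5*x - 5 = 0.


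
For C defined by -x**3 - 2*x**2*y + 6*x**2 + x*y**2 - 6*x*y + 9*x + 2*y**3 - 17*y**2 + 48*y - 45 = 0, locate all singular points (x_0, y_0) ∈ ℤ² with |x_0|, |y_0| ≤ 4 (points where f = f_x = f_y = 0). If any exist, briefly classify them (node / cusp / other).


Singular points: {(0, 3)}; classification: cusp.

Compute partial derivatives:
  f_x = -3*x**2 - 4*x*y + 12*x + y**2 - 6*y + 9.
  f_y = -2*x**2 + 2*x*y - 6*x + 6*y**2 - 34*y + 48.
Scan x_0 ∈ {−4, ..., 4}. For each x_0, f_y(x_0, y) is a polynomial in y; find its integer roots y ∈ {−4, ..., 4}, then test f_x and f at those candidates.
  x = -4: f_y(-4, y) = 6*y**2 - 42*y + 40; no integer root y with |y| ≤ 4.
  x = -3: f_y(-3, y) = 6*y**2 - 40*y + 48; no integer root y with |y| ≤ 4.
  x = -2: f_y(-2, y) = 6*y**2 - 38*y + 52; vanishes at y ∈ {2}. (-2, 2): f_x = -19 ≠ 0.
  x = -1: f_y(-1, y) = 6*y**2 - 36*y + 52; no integer root y with |y| ≤ 4.
  x = 0: f_y(0, y) = 6*y**2 - 34*y + 48; vanishes at y ∈ {3}. (0, 3): f_x = 0, f = 0 — SINGULAR.
  x = 1: f_y(1, y) = 6*y**2 - 32*y + 40; vanishes at y ∈ {2}. (1, 2): f_x = 2 ≠ 0.
  x = 2: f_y(2, y) = 6*y**2 - 30*y + 28; no integer root y with |y| ≤ 4.
  x = 3: f_y(3, y) = 6*y**2 - 28*y + 12; no integer root y with |y| ≤ 4.
  x = 4: f_y(4, y) = 6*y**2 - 26*y - 8; no integer root y with |y| ≤ 4.
Only singular point on the grid: (0, 3).
Classify: substitute x = 0 + u, y = 3 + v and expand: f = -u**3 - 2*u**2*v + u*v**2 + 2*v**3 + v**2.
No constant or linear terms (consistent with a singular point). Quadratic part: v**2. Cubic part: -u**3 - 2*u**2*v + u*v**2 + 2*v**3.
The quadratic part v**2 is a perfect square, so there is a single (double) tangent line v = 0, i.e. y = 3. Restricting the cubic part to that line (v = 0) leaves -u**3 ≠ 0, so f is not divisible by v and the branch is v² ≈ u**3 to lowest order — this is a cusp.
Classification: cusp.


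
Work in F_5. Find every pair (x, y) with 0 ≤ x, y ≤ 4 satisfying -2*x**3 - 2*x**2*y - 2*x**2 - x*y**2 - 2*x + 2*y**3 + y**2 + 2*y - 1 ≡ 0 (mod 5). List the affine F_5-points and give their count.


Affine F_5-points: {(1, 1), (3, 1), (4, 1), (4, 2)}; count = 4.

For each of the 25 pairs (x, y) ∈ F_5², evaluate f(x, y) mod 5. Record the zeros.
  x = 0: [0↦4, 1↦4, 2↦3, 3↦3, 4↦1]  zeros at y ∈ ∅
  x = 1: [0↦3, 1↦0, 2↦4, 3↦2, 4↦1]  zeros at y ∈ {1}
  x = 2: [0↦1, 1↦1, 2↦1, 3↦3, 4↦4]  zeros at y ∈ ∅
  x = 3: [0↦1, 1↦0, 2↦2, 3↦4, 4↦3]  zeros at y ∈ {1}
  x = 4: [0↦1, 1↦0, 2↦0, 3↦3, 4↦1]  zeros at y ∈ {1, 2}
Collecting zeros: affine points = {(1, 1), (3, 1), (4, 1), (4, 2)}.
Total count |C(F_5)_aff| = 4.


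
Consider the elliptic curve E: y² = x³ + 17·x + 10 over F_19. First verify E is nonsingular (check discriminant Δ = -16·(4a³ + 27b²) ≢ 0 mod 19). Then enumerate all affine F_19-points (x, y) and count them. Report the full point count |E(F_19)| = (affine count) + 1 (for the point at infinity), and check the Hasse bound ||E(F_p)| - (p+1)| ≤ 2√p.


Affine points = {(1, 3), (1, 16), (4, 3), (4, 16), (5, 7), (5, 12), (6, 9), (6, 10), (7, 4), (7, 15), (12, 2), (12, 17), (14, 3), (14, 16), (15, 7), (15, 12), (17, 5), (17, 14), (18, 7), (18, 12)}; affine count = 20; |E(F_19)| = 21.

Discriminant check: Δ ∝ 4a³ + 27b² = 4·17³ + 27·10² = 4·4913 + 27·100 ≡ 8 (mod 19). Nonzero ⇒ E is nonsingular.
For each x ∈ F_19, compute rhs = x³ + 17·x + 10 mod 19, then count y ∈ F_19 with y² ≡ rhs.
  x = 0: rhs = 10, matching y values: none (0 points).
  x = 1: rhs = 9, matching y values: 3, 16 (2 points).
  x = 2: rhs = 14, matching y values: none (0 points).
  x = 3: rhs = 12, matching y values: none (0 points).
  x = 4: rhs = 9, matching y values: 3, 16 (2 points).
  x = 5: rhs = 11, matching y values: 7, 12 (2 points).
  x = 6: rhs = 5, matching y values: 9, 10 (2 points).
  x = 7: rhs = 16, matching y values: 4, 15 (2 points).
  x = 8: rhs = 12, matching y values: none (0 points).
  x = 9: rhs = 18, matching y values: none (0 points).
  x = 10: rhs = 2, matching y values: none (0 points).
  x = 11: rhs = 8, matching y values: none (0 points).
  x = 12: rhs = 4, matching y values: 2, 17 (2 points).
  x = 13: rhs = 15, matching y values: none (0 points).
  x = 14: rhs = 9, matching y values: 3, 16 (2 points).
  x = 15: rhs = 11, matching y values: 7, 12 (2 points).
  x = 16: rhs = 8, matching y values: none (0 points).
  x = 17: rhs = 6, matching y values: 5, 14 (2 points).
  x = 18: rhs = 11, matching y values: 7, 12 (2 points).
Total affine count: 20.
Full point count |E(F_19)| = 20 + 1 = 21.
Hasse bound: |21 − (19+1)| = |1| = 1 ≤ 2√19 ≈ 8.7178 ✓.


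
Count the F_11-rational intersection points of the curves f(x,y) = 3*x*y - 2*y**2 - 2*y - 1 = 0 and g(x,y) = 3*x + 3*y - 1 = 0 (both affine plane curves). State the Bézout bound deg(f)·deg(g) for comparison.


Common zeros: {(8, 7), (9, 6)}; count = 2; Bézout bound = 2.

deg(f) = 2, deg(g) = 1, so Bézout bound = 2.
Scan x ∈ F_11. For each x, list the y ∈ F_11 with f(x, y) ≡ 0 and those with g(x, y) ≡ 0 (mod 11); the common zeros in that column are the intersection.
  x = 0: f ≡ 0 at y ∈ ∅; g ≡ 0 at y ∈ {4}; common: ∅.
  x = 1: f ≡ 0 at y ∈ {8, 9}; g ≡ 0 at y ∈ {3}; common: ∅.
  x = 2: f ≡ 0 at y ∈ ∅; g ≡ 0 at y ∈ {2}; common: ∅.
  x = 3: f ≡ 0 at y ∈ ∅; g ≡ 0 at y ∈ {1}; common: ∅.
  x = 4: f ≡ 0 at y ∈ {2, 3}; g ≡ 0 at y ∈ {0}; common: ∅.
  x = 5: f ≡ 0 at y ∈ ∅; g ≡ 0 at y ∈ {10}; common: ∅.
  x = 6: f ≡ 0 at y ∈ ∅; g ≡ 0 at y ∈ {9}; common: ∅.
  x = 7: f ≡ 0 at y ∈ {5, 10}; g ≡ 0 at y ∈ {8}; common: ∅.
  x = 8: f ≡ 0 at y ∈ {4, 7}; g ≡ 0 at y ∈ {7}; common: {7}.
  x = 9: f ≡ 0 at y ∈ {1, 6}; g ≡ 0 at y ∈ {6}; common: {6}.
  x = 10: f ≡ 0 at y ∈ ∅; g ≡ 0 at y ∈ {5}; common: ∅.
Collecting: common zeros = {(8, 7), (9, 6)}, so the count is 2.
Comparison with the Bézout bound: 2 ≤ 2 = deg(f)·deg(g), as expected for curves with no common component (the bound is attained).


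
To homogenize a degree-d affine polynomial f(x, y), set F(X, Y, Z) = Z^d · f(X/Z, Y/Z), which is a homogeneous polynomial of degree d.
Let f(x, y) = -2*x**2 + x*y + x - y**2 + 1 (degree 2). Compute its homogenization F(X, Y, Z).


F(X, Y, Z) = -2*X**2 + X*Y + X*Z - Y**2 + Z**2

deg(f) = 2.
Substitute x = X/Z, y = Y/Z into f, then multiply by Z^2.
  monomial -2·x^2·y^0 ↦ -2·X^2·Y^0·Z^0.
  monomial 1·x^1·y^1 ↦ 1·X^1·Y^1·Z^0.
  monomial 1·x^1·y^0 ↦ 1·X^1·Y^0·Z^1.
  monomial -1·x^0·y^2 ↦ -1·X^0·Y^2·Z^0.
  monomial 1·x^0·y^0 ↦ 1·X^0·Y^0·Z^2.
Collecting: F(X, Y, Z) = -2*X**2 + X*Y + X*Z - Y**2 + Z**2.


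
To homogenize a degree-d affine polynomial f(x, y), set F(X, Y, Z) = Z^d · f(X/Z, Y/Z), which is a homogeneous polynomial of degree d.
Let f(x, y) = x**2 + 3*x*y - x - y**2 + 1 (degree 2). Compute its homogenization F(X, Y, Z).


F(X, Y, Z) = X**2 + 3*X*Y - X*Z - Y**2 + Z**2

deg(f) = 2.
Substitute x = X/Z, y = Y/Z into f, then multiply by Z^2.
  monomial 1·x^2·y^0 ↦ 1·X^2·Y^0·Z^0.
  monomial 3·x^1·y^1 ↦ 3·X^1·Y^1·Z^0.
  monomial -1·x^1·y^0 ↦ -1·X^1·Y^0·Z^1.
  monomial -1·x^0·y^2 ↦ -1·X^0·Y^2·Z^0.
  monomial 1·x^0·y^0 ↦ 1·X^0·Y^0·Z^2.
Collecting: F(X, Y, Z) = X**2 + 3*X*Y - X*Z - Y**2 + Z**2.


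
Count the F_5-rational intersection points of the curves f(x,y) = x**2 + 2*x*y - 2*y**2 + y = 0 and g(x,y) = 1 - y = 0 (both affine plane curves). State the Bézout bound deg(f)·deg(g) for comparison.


Common zeros: ∅; count = 0; Bézout bound = 2.

deg(f) = 2, deg(g) = 1, so Bézout bound = 2.
Scan x ∈ F_5. For each x, list the y ∈ F_5 with f(x, y) ≡ 0 and those with g(x, y) ≡ 0 (mod 5); the common zeros in that column are the intersection.
  x = 0: f ≡ 0 at y ∈ {0, 3}; g ≡ 0 at y ∈ {1}; common: ∅.
  x = 1: f ≡ 0 at y ∈ ∅; g ≡ 0 at y ∈ {1}; common: ∅.
  x = 2: f ≡ 0 at y ∈ ∅; g ≡ 0 at y ∈ {1}; common: ∅.
  x = 3: f ≡ 0 at y ∈ {2, 4}; g ≡ 0 at y ∈ {1}; common: ∅.
  x = 4: f ≡ 0 at y ∈ {3, 4}; g ≡ 0 at y ∈ {1}; common: ∅.
Collecting: common zeros = ∅, so the count is 0.
Comparison with the Bézout bound: 0 ≤ 2 = deg(f)·deg(g), as expected for curves with no common component (the affine F_5-count falls short of the bound because intersections may lie at infinity, over extension fields, or carry multiplicity).


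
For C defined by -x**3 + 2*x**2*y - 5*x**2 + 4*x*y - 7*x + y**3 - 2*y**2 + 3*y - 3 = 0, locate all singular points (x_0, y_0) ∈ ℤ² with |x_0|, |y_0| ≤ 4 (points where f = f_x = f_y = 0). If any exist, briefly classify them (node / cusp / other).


Singular points: {(-1, 1)}; classification: cusp.

Compute partial derivatives:
  f_x = -3*x**2 + 4*x*y - 10*x + 4*y - 7.
  f_y = 2*x**2 + 4*x + 3*y**2 - 4*y + 3.
Scan x_0 ∈ {−4, ..., 4}. For each x_0, f_y(x_0, y) is a polynomial in y; find its integer roots y ∈ {−4, ..., 4}, then test f_x and f at those candidates.
  x = -4: f_y(-4, y) = 3*y**2 - 4*y + 19; no integer root y with |y| ≤ 4.
  x = -3: f_y(-3, y) = 3*y**2 - 4*y + 9; no integer root y with |y| ≤ 4.
  x = -2: f_y(-2, y) = 3*y**2 - 4*y + 3; no integer root y with |y| ≤ 4.
  x = -1: f_y(-1, y) = 3*y**2 - 4*y + 1; vanishes at y ∈ {1}. (-1, 1): f_x = 0, f = 0 — SINGULAR.
  x = 0: f_y(0, y) = 3*y**2 - 4*y + 3; no integer root y with |y| ≤ 4.
  x = 1: f_y(1, y) = 3*y**2 - 4*y + 9; no integer root y with |y| ≤ 4.
  x = 2: f_y(2, y) = 3*y**2 - 4*y + 19; no integer root y with |y| ≤ 4.
  x = 3: f_y(3, y) = 3*y**2 - 4*y + 33; no integer root y with |y| ≤ 4.
  x = 4: f_y(4, y) = 3*y**2 - 4*y + 51; no integer root y with |y| ≤ 4.
Only singular point on the grid: (-1, 1).
Classify: substitute x = -1 + u, y = 1 + v and expand: f = -u**3 + 2*u**2*v + v**3 + v**2.
No constant or linear terms (consistent with a singular point). Quadratic part: v**2. Cubic part: -u**3 + 2*u**2*v + v**3.
The quadratic part v**2 is a perfect square, so there is a single (double) tangent line v = 0, i.e. y = 1. Restricting the cubic part to that line (v = 0) leaves -u**3 ≠ 0, so f is not divisible by v and the branch is v² ≈ u**3 to lowest order — this is a cusp.
Classification: cusp.


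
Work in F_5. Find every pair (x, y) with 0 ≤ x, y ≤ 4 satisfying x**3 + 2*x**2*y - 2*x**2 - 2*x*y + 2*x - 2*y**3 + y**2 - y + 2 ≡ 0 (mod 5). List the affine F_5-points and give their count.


Affine F_5-points: {(0, 1), (1, 3), (2, 2), (2, 3), (3, 3)}; count = 5.

For each of the 25 pairs (x, y) ∈ F_5², evaluate f(x, y) mod 5. Record the zeros.
  x = 0: [0↦2, 1↦0, 2↦3, 3↦4, 4↦1]  zeros at y ∈ {1}
  x = 1: [0↦3, 1↦1, 2↦4, 3↦0, 4↦2]  zeros at y ∈ {3}
  x = 2: [0↦1, 1↦3, 2↦0, 3↦0, 4↦1]  zeros at y ∈ {2, 3}
  x = 3: [0↦2, 1↦2, 2↦2, 3↦0, 4↦4]  zeros at y ∈ {3}
  x = 4: [0↦2, 1↦4, 2↦1, 3↦1, 4↦2]  zeros at y ∈ ∅
Collecting zeros: affine points = {(0, 1), (1, 3), (2, 2), (2, 3), (3, 3)}.
Total count |C(F_5)_aff| = 5.


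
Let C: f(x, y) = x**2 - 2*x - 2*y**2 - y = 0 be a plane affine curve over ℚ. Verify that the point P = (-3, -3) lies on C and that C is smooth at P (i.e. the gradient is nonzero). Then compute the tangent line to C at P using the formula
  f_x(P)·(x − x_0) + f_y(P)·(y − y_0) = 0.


Tangent line at P: -8*x + 11*y + 9 = 0.

Step 1: f(-3, -3) = 0, so P lies on C.
Step 2: partial derivatives
  f_x(x, y) = 2*x - 2, f_y(x, y) = -4*y - 1.
  f_x(P) = -8, f_y(P) = 11 (gradient nonzero, so P is smooth).
Step 3: tangent line at P: -8·(x − -3) + 11·(y − -3) = 0.
Expanding: -8*x + 11*y + 9 = 0.


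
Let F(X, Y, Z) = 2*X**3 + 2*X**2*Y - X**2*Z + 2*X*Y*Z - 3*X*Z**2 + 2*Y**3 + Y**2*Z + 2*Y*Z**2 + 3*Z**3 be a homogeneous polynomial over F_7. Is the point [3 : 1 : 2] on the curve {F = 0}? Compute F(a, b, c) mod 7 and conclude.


F(3,1,2) ≡ 3 (mod 7); P is NOT on the curve.

Evaluate F(3, 1, 2) term-by-term (mod 7).
  2*X**3 ↦ 2·27·1·1 = 54
  2*X**2*Y ↦ 2·9·1·1 = 18
  -X**2*Z ↦ -1·9·1·2 = -18
  2*X*Y*Z ↦ 2·3·1·2 = 12
  -3*X*Z**2 ↦ -3·3·1·4 = -36
  2*Y**3 ↦ 2·1·1·1 = 2
  Y**2*Z ↦ 1·1·1·2 = 2
  2*Y*Z**2 ↦ 2·1·1·4 = 8
  3*Z**3 ↦ 3·1·1·8 = 24
Sum: F(3, 1, 2) = (54) + (18) + (-18) + (12) + (-36) + (2) + (2) + (8) + (24) = 66.
Reducing mod 7: 66 ≡ 3 (mod 7).
Since F(a, b, c) ≡ 3 ≠ 0 (mod 7), P does NOT lie on the curve.


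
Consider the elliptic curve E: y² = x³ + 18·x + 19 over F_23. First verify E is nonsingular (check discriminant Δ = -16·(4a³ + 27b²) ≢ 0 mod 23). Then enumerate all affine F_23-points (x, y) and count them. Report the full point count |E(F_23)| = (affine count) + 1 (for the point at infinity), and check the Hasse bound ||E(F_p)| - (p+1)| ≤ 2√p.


Affine points = {(3, 10), (3, 13), (5, 2), (5, 21), (8, 10), (8, 13), (9, 6), (9, 17), (10, 7), (10, 16), (12, 10), (12, 13), (13, 9), (13, 14), (14, 5), (14, 18), (22, 0)}; affine count = 17; |E(F_23)| = 18.

Discriminant check: Δ ∝ 4a³ + 27b² = 4·18³ + 27·19² = 4·5832 + 27·361 ≡ 1 (mod 23). Nonzero ⇒ E is nonsingular.
For each x ∈ F_23, compute rhs = x³ + 18·x + 19 mod 23, then count y ∈ F_23 with y² ≡ rhs.
  x = 0: rhs = 19, matching y values: none (0 points).
  x = 1: rhs = 15, matching y values: none (0 points).
  x = 2: rhs = 17, matching y values: none (0 points).
  x = 3: rhs = 8, matching y values: 10, 13 (2 points).
  x = 4: rhs = 17, matching y values: none (0 points).
  x = 5: rhs = 4, matching y values: 2, 21 (2 points).
  x = 6: rhs = 21, matching y values: none (0 points).
  x = 7: rhs = 5, matching y values: none (0 points).
  x = 8: rhs = 8, matching y values: 10, 13 (2 points).
  x = 9: rhs = 13, matching y values: 6, 17 (2 points).
  x = 10: rhs = 3, matching y values: 7, 16 (2 points).
  x = 11: rhs = 7, matching y values: none (0 points).
  x = 12: rhs = 8, matching y values: 10, 13 (2 points).
  x = 13: rhs = 12, matching y values: 9, 14 (2 points).
  x = 14: rhs = 2, matching y values: 5, 18 (2 points).
  x = 15: rhs = 7, matching y values: none (0 points).
  x = 16: rhs = 10, matching y values: none (0 points).
  x = 17: rhs = 17, matching y values: none (0 points).
  x = 18: rhs = 11, matching y values: none (0 points).
  x = 19: rhs = 21, matching y values: none (0 points).
  x = 20: rhs = 7, matching y values: none (0 points).
  x = 21: rhs = 21, matching y values: none (0 points).
  x = 22: rhs = 0, matching y values: 0 (1 points).
Total affine count: 17.
Full point count |E(F_23)| = 17 + 1 = 18.
Hasse bound: |18 − (23+1)| = |-6| = 6 ≤ 2√23 ≈ 9.5917 ✓.


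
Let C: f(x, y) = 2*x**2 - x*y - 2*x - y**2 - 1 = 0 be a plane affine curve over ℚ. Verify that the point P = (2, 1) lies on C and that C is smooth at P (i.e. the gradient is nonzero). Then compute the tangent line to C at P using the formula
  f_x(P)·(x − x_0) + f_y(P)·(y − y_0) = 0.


Tangent line at P: 5*x - 4*y - 6 = 0.

Step 1: f(2, 1) = 0, so P lies on C.
Step 2: partial derivatives
  f_x(x, y) = 4*x - y - 2, f_y(x, y) = -x - 2*y.
  f_x(P) = 5, f_y(P) = -4 (gradient nonzero, so P is smooth).
Step 3: tangent line at P: 5·(x − 2) + -4·(y − 1) = 0.
Expanding: 5*x - 4*y - 6 = 0.


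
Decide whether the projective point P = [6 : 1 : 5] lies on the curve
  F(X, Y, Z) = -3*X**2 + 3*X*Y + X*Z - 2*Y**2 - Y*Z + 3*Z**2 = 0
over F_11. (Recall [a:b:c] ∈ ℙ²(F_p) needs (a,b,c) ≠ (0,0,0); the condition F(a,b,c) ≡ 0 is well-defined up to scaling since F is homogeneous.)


F(6,1,5) ≡ 8 (mod 11); P is NOT on the curve.

Evaluate F(6, 1, 5) term-by-term (mod 11).
  -3*X**2 ↦ -3·36·1·1 = -108
  3*X*Y ↦ 3·6·1·1 = 18
  X*Z ↦ 1·6·1·5 = 30
  -2*Y**2 ↦ -2·1·1·1 = -2
  -Y*Z ↦ -1·1·1·5 = -5
  3*Z**2 ↦ 3·1·1·25 = 75
Sum: F(6, 1, 5) = (-108) + (18) + (30) + (-2) + (-5) + (75) = 8.
Reducing mod 11: 8 ≡ 8 (mod 11).
Since F(a, b, c) ≡ 8 ≠ 0 (mod 11), P does NOT lie on the curve.


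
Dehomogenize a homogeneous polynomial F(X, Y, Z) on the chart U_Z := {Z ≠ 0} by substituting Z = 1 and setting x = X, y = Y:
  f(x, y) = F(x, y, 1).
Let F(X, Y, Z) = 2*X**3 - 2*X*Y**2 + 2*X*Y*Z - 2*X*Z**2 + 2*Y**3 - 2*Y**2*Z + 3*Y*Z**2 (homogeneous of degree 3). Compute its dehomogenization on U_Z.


f(x, y) = 2*x**3 - 2*x*y**2 + 2*x*y - 2*x + 2*y**3 - 2*y**2 + 3*y

On U_Z we set Z = 1. Each monomial c·X^i·Y^j·Z^k in F becomes c·x^i·y^j·1^k = c·x^i·y^j.
Substituting Z = 1: F(X, Y, 1) = 2*x**3 - 2*x*y**2 + 2*x*y - 2*x + 2*y**3 - 2*y**2 + 3*y.
Note: deg(f) ≤ deg(F) = 3; strict inequality happens when F is divisible by Z (lost terms).


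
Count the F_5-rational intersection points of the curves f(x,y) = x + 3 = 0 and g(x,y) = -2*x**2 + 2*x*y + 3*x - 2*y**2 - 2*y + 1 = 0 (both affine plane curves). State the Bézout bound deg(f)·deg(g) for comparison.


Common zeros: {(2, 2), (2, 4)}; count = 2; Bézout bound = 2.

deg(f) = 1, deg(g) = 2, so Bézout bound = 2.
Scan x ∈ F_5. For each x, list the y ∈ F_5 with f(x, y) ≡ 0 and those with g(x, y) ≡ 0 (mod 5); the common zeros in that column are the intersection.
  x = 0: f ≡ 0 at y ∈ ∅; g ≡ 0 at y ∈ ∅; common: ∅.
  x = 1: f ≡ 0 at y ∈ ∅; g ≡ 0 at y ∈ {1, 4}; common: ∅.
  x = 2: f ≡ 0 at y ∈ {0, 1, 2, 3, 4}; g ≡ 0 at y ∈ {2, 4}; common: {2, 4}.
  x = 3: f ≡ 0 at y ∈ ∅; g ≡ 0 at y ∈ ∅; common: ∅.
  x = 4: f ≡ 0 at y ∈ ∅; g ≡ 0 at y ∈ {1, 2}; common: ∅.
Collecting: common zeros = {(2, 2), (2, 4)}, so the count is 2.
Comparison with the Bézout bound: 2 ≤ 2 = deg(f)·deg(g), as expected for curves with no common component (the bound is attained).


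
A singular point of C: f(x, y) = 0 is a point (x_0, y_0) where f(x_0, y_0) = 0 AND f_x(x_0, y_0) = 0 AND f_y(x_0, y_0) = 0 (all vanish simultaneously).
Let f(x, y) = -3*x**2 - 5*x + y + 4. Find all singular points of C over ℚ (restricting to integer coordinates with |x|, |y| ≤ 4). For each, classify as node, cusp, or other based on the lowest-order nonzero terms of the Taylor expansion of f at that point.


No singular points in the scanned grid; C is smooth there.

Compute partial derivatives:
  f_x = -6*x - 5.
  f_y = 1.
f_y = 1 is a nonzero constant, so f_y never vanishes: no point (x, y) can satisfy f = f_x = f_y = 0. In particular no (x, y) ∈ {−4, ..., 4}² is singular; the curve is smooth.


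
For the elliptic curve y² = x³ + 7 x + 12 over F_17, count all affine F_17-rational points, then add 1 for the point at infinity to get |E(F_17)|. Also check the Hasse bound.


Affine points = {(2, 0), (3, 3), (3, 14), (4, 6), (4, 11), (5, 6), (5, 11), (6, 7), (6, 10), (7, 8), (7, 9), (8, 6), (8, 11), (11, 3), (11, 14), (14, 7), (14, 10), (16, 2), (16, 15)}; affine count = 19; |E(F_17)| = 20.

Discriminant check: Δ ∝ 4a³ + 27b² = 4·7³ + 27·12² = 4·343 + 27·144 ≡ 7 (mod 17). Nonzero ⇒ E is nonsingular.
For each x ∈ F_17, compute rhs = x³ + 7·x + 12 mod 17, then count y ∈ F_17 with y² ≡ rhs.
  x = 0: rhs = 12, matching y values: none (0 points).
  x = 1: rhs = 3, matching y values: none (0 points).
  x = 2: rhs = 0, matching y values: 0 (1 points).
  x = 3: rhs = 9, matching y values: 3, 14 (2 points).
  x = 4: rhs = 2, matching y values: 6, 11 (2 points).
  x = 5: rhs = 2, matching y values: 6, 11 (2 points).
  x = 6: rhs = 15, matching y values: 7, 10 (2 points).
  x = 7: rhs = 13, matching y values: 8, 9 (2 points).
  x = 8: rhs = 2, matching y values: 6, 11 (2 points).
  x = 9: rhs = 5, matching y values: none (0 points).
  x = 10: rhs = 11, matching y values: none (0 points).
  x = 11: rhs = 9, matching y values: 3, 14 (2 points).
  x = 12: rhs = 5, matching y values: none (0 points).
  x = 13: rhs = 5, matching y values: none (0 points).
  x = 14: rhs = 15, matching y values: 7, 10 (2 points).
  x = 15: rhs = 7, matching y values: none (0 points).
  x = 16: rhs = 4, matching y values: 2, 15 (2 points).
Total affine count: 19.
Full point count |E(F_17)| = 19 + 1 = 20.
Hasse bound: |20 − (17+1)| = |2| = 2 ≤ 2√17 ≈ 8.2462 ✓.


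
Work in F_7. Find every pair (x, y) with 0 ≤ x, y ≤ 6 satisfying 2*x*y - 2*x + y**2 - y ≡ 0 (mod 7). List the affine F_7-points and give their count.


Affine F_7-points: {(0, 0), (0, 1), (1, 1), (1, 5), (2, 1), (2, 3), (3, 1), (4, 1), (4, 6), (5, 1), (5, 4), (6, 1), (6, 2)}; count = 13.

For each of the 49 pairs (x, y) ∈ F_7², evaluate f(x, y) mod 7. Record the zeros.
  x = 0: [0↦0, 1↦0, 2↦2, 3↦6, 4↦5, 5↦6, 6↦2]  zeros at y ∈ {0, 1}
  x = 1: [0↦5, 1↦0, 2↦4, 3↦3, 4↦4, 5↦0, 6↦5]  zeros at y ∈ {1, 5}
  x = 2: [0↦3, 1↦0, 2↦6, 3↦0, 4↦3, 5↦1, 6↦1]  zeros at y ∈ {1, 3}
  x = 3: [0↦1, 1↦0, 2↦1, 3↦4, 4↦2, 5↦2, 6↦4]  zeros at y ∈ {1}
  x = 4: [0↦6, 1↦0, 2↦3, 3↦1, 4↦1, 5↦3, 6↦0]  zeros at y ∈ {1, 6}
  x = 5: [0↦4, 1↦0, 2↦5, 3↦5, 4↦0, 5↦4, 6↦3]  zeros at y ∈ {1, 4}
  x = 6: [0↦2, 1↦0, 2↦0, 3↦2, 4↦6, 5↦5, 6↦6]  zeros at y ∈ {1, 2}
Collecting zeros: affine points = {(0, 0), (0, 1), (1, 1), (1, 5), (2, 1), (2, 3), (3, 1), (4, 1), (4, 6), (5, 1), (5, 4), (6, 1), (6, 2)}.
Total count |C(F_7)_aff| = 13.


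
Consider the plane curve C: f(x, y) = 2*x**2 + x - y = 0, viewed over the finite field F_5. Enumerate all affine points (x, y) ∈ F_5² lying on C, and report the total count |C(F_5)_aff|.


Affine F_5-points: {(0, 0), (1, 3), (2, 0), (3, 1), (4, 1)}; count = 5.

For each of the 25 pairs (x, y) ∈ F_5², evaluate f(x, y) mod 5. Record the zeros.
  x = 0: [0↦0, 1↦4, 2↦3, 3↦2, 4↦1]  zeros at y ∈ {0}
  x = 1: [0↦3, 1↦2, 2↦1, 3↦0, 4↦4]  zeros at y ∈ {3}
  x = 2: [0↦0, 1↦4, 2↦3, 3↦2, 4↦1]  zeros at y ∈ {0}
  x = 3: [0↦1, 1↦0, 2↦4, 3↦3, 4↦2]  zeros at y ∈ {1}
  x = 4: [0↦1, 1↦0, 2↦4, 3↦3, 4↦2]  zeros at y ∈ {1}
Collecting zeros: affine points = {(0, 0), (1, 3), (2, 0), (3, 1), (4, 1)}.
Total count |C(F_5)_aff| = 5.


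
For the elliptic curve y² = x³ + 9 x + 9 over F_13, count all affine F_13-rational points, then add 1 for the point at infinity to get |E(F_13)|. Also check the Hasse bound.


Affine points = {(0, 3), (0, 10), (2, 3), (2, 10), (5, 6), (5, 7), (7, 5), (7, 8), (9, 0), (11, 3), (11, 10), (12, 5), (12, 8)}; affine count = 13; |E(F_13)| = 14.

Discriminant check: Δ ∝ 4a³ + 27b² = 4·9³ + 27·9² = 4·729 + 27·81 ≡ 7 (mod 13). Nonzero ⇒ E is nonsingular.
For each x ∈ F_13, compute rhs = x³ + 9·x + 9 mod 13, then count y ∈ F_13 with y² ≡ rhs.
  x = 0: rhs = 9, matching y values: 3, 10 (2 points).
  x = 1: rhs = 6, matching y values: none (0 points).
  x = 2: rhs = 9, matching y values: 3, 10 (2 points).
  x = 3: rhs = 11, matching y values: none (0 points).
  x = 4: rhs = 5, matching y values: none (0 points).
  x = 5: rhs = 10, matching y values: 6, 7 (2 points).
  x = 6: rhs = 6, matching y values: none (0 points).
  x = 7: rhs = 12, matching y values: 5, 8 (2 points).
  x = 8: rhs = 8, matching y values: none (0 points).
  x = 9: rhs = 0, matching y values: 0 (1 points).
  x = 10: rhs = 7, matching y values: none (0 points).
  x = 11: rhs = 9, matching y values: 3, 10 (2 points).
  x = 12: rhs = 12, matching y values: 5, 8 (2 points).
Total affine count: 13.
Full point count |E(F_13)| = 13 + 1 = 14.
Hasse bound: |14 − (13+1)| = |0| = 0 ≤ 2√13 ≈ 7.2111 ✓.


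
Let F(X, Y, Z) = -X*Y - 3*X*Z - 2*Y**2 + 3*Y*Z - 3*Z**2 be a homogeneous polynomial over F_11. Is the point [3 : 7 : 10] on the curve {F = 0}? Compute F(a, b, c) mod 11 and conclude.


F(3,7,10) ≡ 9 (mod 11); P is NOT on the curve.

Evaluate F(3, 7, 10) term-by-term (mod 11).
  -X*Y ↦ -1·3·7·1 = -21
  -3*X*Z ↦ -3·3·1·10 = -90
  -2*Y**2 ↦ -2·1·49·1 = -98
  3*Y*Z ↦ 3·1·7·10 = 210
  -3*Z**2 ↦ -3·1·1·100 = -300
Sum: F(3, 7, 10) = (-21) + (-90) + (-98) + (210) + (-300) = -299.
Reducing mod 11: -299 ≡ 9 (mod 11).
Since F(a, b, c) ≡ 9 ≠ 0 (mod 11), P does NOT lie on the curve.


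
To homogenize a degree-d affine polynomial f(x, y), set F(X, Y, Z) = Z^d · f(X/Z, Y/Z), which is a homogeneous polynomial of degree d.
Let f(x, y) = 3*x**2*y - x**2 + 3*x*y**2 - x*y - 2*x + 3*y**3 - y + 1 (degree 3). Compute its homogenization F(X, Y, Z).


F(X, Y, Z) = 3*X**2*Y - X**2*Z + 3*X*Y**2 - X*Y*Z - 2*X*Z**2 + 3*Y**3 - Y*Z**2 + Z**3

deg(f) = 3.
Substitute x = X/Z, y = Y/Z into f, then multiply by Z^3.
  monomial 3·x^2·y^1 ↦ 3·X^2·Y^1·Z^0.
  monomial -1·x^2·y^0 ↦ -1·X^2·Y^0·Z^1.
  monomial 3·x^1·y^2 ↦ 3·X^1·Y^2·Z^0.
  monomial -1·x^1·y^1 ↦ -1·X^1·Y^1·Z^1.
  monomial -2·x^1·y^0 ↦ -2·X^1·Y^0·Z^2.
  monomial 3·x^0·y^3 ↦ 3·X^0·Y^3·Z^0.
  monomial -1·x^0·y^1 ↦ -1·X^0·Y^1·Z^2.
  monomial 1·x^0·y^0 ↦ 1·X^0·Y^0·Z^3.
Collecting: F(X, Y, Z) = 3*X**2*Y - X**2*Z + 3*X*Y**2 - X*Y*Z - 2*X*Z**2 + 3*Y**3 - Y*Z**2 + Z**3.


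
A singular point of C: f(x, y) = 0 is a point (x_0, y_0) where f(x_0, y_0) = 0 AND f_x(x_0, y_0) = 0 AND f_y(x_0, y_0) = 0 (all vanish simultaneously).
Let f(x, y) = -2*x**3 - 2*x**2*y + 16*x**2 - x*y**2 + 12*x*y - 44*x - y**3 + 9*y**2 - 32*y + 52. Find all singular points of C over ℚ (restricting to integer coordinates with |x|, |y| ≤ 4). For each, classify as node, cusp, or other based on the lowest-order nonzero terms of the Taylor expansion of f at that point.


Singular points: {(2, 2)}; classification: cusp.

Compute partial derivatives:
  f_x = -6*x**2 - 4*x*y + 32*x - y**2 + 12*y - 44.
  f_y = -2*x**2 - 2*x*y + 12*x - 3*y**2 + 18*y - 32.
Scan x_0 ∈ {−4, ..., 4}. For each x_0, f_y(x_0, y) is a polynomial in y; find its integer roots y ∈ {−4, ..., 4}, then test f_x and f at those candidates.
  x = -4: f_y(-4, y) = -3*y**2 + 26*y - 112; no integer root y with |y| ≤ 4.
  x = -3: f_y(-3, y) = -3*y**2 + 24*y - 86; no integer root y with |y| ≤ 4.
  x = -2: f_y(-2, y) = -3*y**2 + 22*y - 64; no integer root y with |y| ≤ 4.
  x = -1: f_y(-1, y) = -3*y**2 + 20*y - 46; no integer root y with |y| ≤ 4.
  x = 0: f_y(0, y) = -3*y**2 + 18*y - 32; no integer root y with |y| ≤ 4.
  x = 1: f_y(1, y) = -3*y**2 + 16*y - 22; no integer root y with |y| ≤ 4.
  x = 2: f_y(2, y) = -3*y**2 + 14*y - 16; vanishes at y ∈ {2}. (2, 2): f_x = 0, f = 0 — SINGULAR.
  x = 3: f_y(3, y) = -3*y**2 + 12*y - 14; no integer root y with |y| ≤ 4.
  x = 4: f_y(4, y) = -3*y**2 + 10*y - 16; no integer root y with |y| ≤ 4.
Only singular point on the grid: (2, 2).
Classify: substitute x = 2 + u, y = 2 + v and expand: f = -2*u**3 - 2*u**2*v - u*v**2 - v**3 + v**2.
No constant or linear terms (consistent with a singular point). Quadratic part: v**2. Cubic part: -2*u**3 - 2*u**2*v - u*v**2 - v**3.
The quadratic part v**2 is a perfect square, so there is a single (double) tangent line v = 0, i.e. y = 2. Restricting the cubic part to that line (v = 0) leaves -2*u**3 ≠ 0, so f is not divisible by v and the branch is v² ≈ 2*u**3 to lowest order — this is a cusp.
Classification: cusp.


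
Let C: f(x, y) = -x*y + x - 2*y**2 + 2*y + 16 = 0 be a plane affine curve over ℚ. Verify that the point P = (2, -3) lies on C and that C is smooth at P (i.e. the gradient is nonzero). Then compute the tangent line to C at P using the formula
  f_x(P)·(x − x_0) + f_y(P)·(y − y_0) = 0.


Tangent line at P: 4*x + 12*y + 28 = 0.

Step 1: f(2, -3) = 0, so P lies on C.
Step 2: partial derivatives
  f_x(x, y) = 1 - y, f_y(x, y) = -x - 4*y + 2.
  f_x(P) = 4, f_y(P) = 12 (gradient nonzero, so P is smooth).
Step 3: tangent line at P: 4·(x − 2) + 12·(y − -3) = 0.
Expanding: 4*x + 12*y + 28 = 0.
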